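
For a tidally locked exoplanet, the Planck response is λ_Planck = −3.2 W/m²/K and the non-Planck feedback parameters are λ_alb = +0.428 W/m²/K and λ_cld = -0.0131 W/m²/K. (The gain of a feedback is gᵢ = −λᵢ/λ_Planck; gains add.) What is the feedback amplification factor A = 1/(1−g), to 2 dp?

1.15

Convert to gains: g_alb = 0.428/3.2 = 0.1337; g_cld = -0.0131/3.2 = -0.004094.
Total gain g = 0.129606.
A = 1/(1 − 0.129606) = 1.15.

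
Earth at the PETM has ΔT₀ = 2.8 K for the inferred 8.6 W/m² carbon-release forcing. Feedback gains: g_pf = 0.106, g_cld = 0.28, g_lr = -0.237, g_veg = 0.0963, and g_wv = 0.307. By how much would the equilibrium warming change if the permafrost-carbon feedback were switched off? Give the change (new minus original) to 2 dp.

Original: g = 0.5523, ΔT = 2.8/(1−0.5523) = 6.2542 K.
Without permafrost-carbon: g' = 0.4463, ΔT' = 2.8/(1−0.4463) = 5.0569 K.
Change = 5.0569 − 6.2542 = -1.20 K.

-1.20 K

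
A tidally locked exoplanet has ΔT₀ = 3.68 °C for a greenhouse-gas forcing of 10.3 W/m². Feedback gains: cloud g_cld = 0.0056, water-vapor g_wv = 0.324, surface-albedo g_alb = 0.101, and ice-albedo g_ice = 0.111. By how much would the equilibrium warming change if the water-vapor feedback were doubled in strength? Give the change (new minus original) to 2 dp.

19.35 °C

Original: g = 0.5416, ΔT = 3.68/(1−0.5416) = 8.0279 °C.
With doubled water-vapor: g' = 0.8656, ΔT' = 3.68/(1−0.8656) = 27.3810 °C.
Change = 27.3810 − 8.0279 = 19.35 °C.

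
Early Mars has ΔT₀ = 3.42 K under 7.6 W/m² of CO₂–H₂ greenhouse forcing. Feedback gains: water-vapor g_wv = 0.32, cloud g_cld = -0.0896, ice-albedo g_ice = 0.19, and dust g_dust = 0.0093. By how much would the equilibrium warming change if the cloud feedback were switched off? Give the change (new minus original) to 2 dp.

1.12 K

Original: g = 0.4297, ΔT = 3.42/(1−0.4297) = 5.9968 K.
Without cloud: g' = 0.5193, ΔT' = 3.42/(1−0.5193) = 7.1146 K.
Change = 7.1146 − 5.9968 = 1.12 K.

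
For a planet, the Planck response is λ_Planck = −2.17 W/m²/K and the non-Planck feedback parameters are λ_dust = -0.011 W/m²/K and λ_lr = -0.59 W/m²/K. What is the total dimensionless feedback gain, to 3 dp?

Convert to gains: g_dust = -0.011/2.17 = -0.005069; g_lr = -0.59/2.17 = -0.2719.
Total gain g = -0.276969.

-0.277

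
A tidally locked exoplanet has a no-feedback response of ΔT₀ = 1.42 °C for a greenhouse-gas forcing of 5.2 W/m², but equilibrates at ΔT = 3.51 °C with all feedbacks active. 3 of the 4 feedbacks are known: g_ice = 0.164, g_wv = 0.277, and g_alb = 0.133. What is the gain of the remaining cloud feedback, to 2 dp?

Amplification A = ΔT/ΔT₀ = 3.51/1.42 = 2.472.
Total gain g = 1 − 1/A = 1 − 1/2.472 = 0.5955.
Known gains sum to 0.164 + 0.277 + 0.133 = 0.574.
g_cld = 0.5955 − 0.574 = 0.02.

0.02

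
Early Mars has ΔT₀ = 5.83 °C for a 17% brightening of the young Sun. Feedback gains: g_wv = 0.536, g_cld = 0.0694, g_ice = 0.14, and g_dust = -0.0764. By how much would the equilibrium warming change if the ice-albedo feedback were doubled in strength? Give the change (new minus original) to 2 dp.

Original: g = 0.669, ΔT = 5.83/(1−0.669) = 17.6133 °C.
With doubled ice-albedo: g' = 0.809, ΔT' = 5.83/(1−0.809) = 30.5236 °C.
Change = 30.5236 − 17.6133 = 12.91 °C.

12.91 °C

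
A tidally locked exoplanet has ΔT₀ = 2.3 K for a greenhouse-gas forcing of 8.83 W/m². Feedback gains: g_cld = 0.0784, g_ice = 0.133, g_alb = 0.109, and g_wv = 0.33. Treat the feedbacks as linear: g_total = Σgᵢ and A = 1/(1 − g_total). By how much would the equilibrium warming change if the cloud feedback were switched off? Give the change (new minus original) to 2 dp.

Original: g = 0.6504, ΔT = 2.3/(1−0.6504) = 6.5789 K.
Without cloud: g' = 0.572, ΔT' = 2.3/(1−0.572) = 5.3738 K.
Change = 5.3738 − 6.5789 = -1.21 K.

-1.21 K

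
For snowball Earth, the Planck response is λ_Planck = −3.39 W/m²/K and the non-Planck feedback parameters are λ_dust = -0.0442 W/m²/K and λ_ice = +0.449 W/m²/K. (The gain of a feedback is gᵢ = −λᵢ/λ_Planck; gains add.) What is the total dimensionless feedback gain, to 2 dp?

Convert to gains: g_dust = -0.0442/3.39 = -0.01304; g_ice = 0.449/3.39 = 0.1324.
Total gain g = 0.11936.

0.12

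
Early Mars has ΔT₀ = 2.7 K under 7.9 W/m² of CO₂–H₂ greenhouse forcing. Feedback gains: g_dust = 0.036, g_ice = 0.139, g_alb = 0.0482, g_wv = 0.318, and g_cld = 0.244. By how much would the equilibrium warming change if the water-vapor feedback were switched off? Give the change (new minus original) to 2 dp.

Original: g = 0.7852, ΔT = 2.7/(1−0.7852) = 12.5698 K.
Without water-vapor: g' = 0.4672, ΔT' = 2.7/(1−0.4672) = 5.0676 K.
Change = 5.0676 − 12.5698 = -7.50 K.

-7.50 K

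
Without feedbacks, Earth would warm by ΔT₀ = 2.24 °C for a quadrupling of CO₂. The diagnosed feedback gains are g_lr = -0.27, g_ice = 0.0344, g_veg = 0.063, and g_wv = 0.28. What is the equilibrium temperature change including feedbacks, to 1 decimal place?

2.5 °C

Total gain g = -0.27 + 0.0344 + 0.063 + 0.28 = 0.1074.
Amplification A = 1/(1 − 0.1074) = 1.12.
ΔT = 2.24 × 1.12 = 2.5 °C.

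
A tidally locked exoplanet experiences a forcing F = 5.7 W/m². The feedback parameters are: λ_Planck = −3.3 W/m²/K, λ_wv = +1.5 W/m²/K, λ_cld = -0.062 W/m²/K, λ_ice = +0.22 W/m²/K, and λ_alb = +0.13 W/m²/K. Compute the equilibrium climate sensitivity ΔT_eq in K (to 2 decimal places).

3.77 K

Net feedback parameter λ = (−3.3) + (+1.5) + (-0.062) + (+0.22) + (+0.13) = -1.512 W/m²/K.
ΔT = −F/λ = −5.7/(-1.512) = 3.77 K.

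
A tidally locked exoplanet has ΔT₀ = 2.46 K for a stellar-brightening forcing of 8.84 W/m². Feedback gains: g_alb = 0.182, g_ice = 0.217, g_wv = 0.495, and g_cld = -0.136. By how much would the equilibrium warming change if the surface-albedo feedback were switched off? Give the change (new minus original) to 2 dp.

Original: g = 0.758, ΔT = 2.46/(1−0.758) = 10.1653 K.
Without surface-albedo: g' = 0.576, ΔT' = 2.46/(1−0.576) = 5.8019 K.
Change = 5.8019 − 10.1653 = -4.36 K.

-4.36 K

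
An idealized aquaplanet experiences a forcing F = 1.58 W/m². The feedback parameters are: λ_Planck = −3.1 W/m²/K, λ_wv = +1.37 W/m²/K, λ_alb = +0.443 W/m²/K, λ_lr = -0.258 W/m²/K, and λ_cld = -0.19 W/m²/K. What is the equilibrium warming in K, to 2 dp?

Net feedback parameter λ = (−3.1) + (+1.37) + (+0.443) + (-0.258) + (-0.19) = -1.735 W/m²/K.
ΔT = −F/λ = −1.58/(-1.735) = 0.91 K.

0.91 K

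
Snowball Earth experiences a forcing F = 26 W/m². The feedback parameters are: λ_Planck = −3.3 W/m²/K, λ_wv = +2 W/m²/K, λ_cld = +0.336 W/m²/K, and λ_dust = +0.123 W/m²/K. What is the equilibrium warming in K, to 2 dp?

Net feedback parameter λ = (−3.3) + (+2) + (+0.336) + (+0.123) = -0.841 W/m²/K.
ΔT = −F/λ = −26/(-0.841) = 30.92 K.

30.92 K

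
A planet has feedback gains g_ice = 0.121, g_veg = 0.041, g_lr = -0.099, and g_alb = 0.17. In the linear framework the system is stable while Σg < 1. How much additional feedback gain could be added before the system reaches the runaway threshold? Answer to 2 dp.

0.77

Current total gain = 0.121 + 0.041 − 0.099 + 0.17 = 0.233.
Margin to runaway = 1 − 0.233 = 0.77.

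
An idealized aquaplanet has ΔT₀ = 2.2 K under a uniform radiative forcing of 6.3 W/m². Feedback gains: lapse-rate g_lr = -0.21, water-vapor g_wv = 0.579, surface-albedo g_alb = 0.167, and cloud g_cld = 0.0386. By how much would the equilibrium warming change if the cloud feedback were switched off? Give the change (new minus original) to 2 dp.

Original: g = 0.5746, ΔT = 2.2/(1−0.5746) = 5.1716 K.
Without cloud: g' = 0.536, ΔT' = 2.2/(1−0.536) = 4.7414 K.
Change = 4.7414 − 5.1716 = -0.43 K.

-0.43 K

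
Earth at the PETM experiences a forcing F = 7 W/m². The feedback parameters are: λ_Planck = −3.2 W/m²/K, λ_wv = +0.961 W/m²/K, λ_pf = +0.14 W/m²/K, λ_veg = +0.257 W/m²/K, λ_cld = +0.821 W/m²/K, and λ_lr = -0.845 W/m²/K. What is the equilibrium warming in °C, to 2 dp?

3.75 °C

Net feedback parameter λ = (−3.2) + (+0.961) + (+0.14) + (+0.257) + (+0.821) + (-0.845) = -1.866 W/m²/K.
ΔT = −F/λ = −7/(-1.866) = 3.75 °C.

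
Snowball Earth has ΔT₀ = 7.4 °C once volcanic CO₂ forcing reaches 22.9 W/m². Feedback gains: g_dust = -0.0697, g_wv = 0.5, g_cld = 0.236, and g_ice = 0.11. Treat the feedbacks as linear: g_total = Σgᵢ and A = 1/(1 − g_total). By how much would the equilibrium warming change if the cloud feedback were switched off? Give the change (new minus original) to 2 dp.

-16.98 °C

Original: g = 0.7763, ΔT = 7.4/(1−0.7763) = 33.0800 °C.
Without cloud: g' = 0.5403, ΔT' = 7.4/(1−0.5403) = 16.0975 °C.
Change = 16.0975 − 33.0800 = -16.98 °C.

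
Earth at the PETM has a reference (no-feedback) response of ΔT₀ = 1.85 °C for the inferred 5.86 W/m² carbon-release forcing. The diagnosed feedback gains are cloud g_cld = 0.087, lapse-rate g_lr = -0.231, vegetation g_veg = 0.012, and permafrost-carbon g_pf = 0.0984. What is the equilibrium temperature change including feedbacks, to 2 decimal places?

1.79 °C

Total gain g = 0.087 − 0.231 + 0.012 + 0.0984 = -0.0336.
Amplification A = 1/(1 + 0.0336) = 0.9675.
ΔT = 1.85 × 0.9675 = 1.79 °C.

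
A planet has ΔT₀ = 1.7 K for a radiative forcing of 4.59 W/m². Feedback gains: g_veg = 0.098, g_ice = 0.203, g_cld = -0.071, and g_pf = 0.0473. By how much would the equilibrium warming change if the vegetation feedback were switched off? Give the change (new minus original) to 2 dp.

Original: g = 0.2773, ΔT = 1.7/(1−0.2773) = 2.3523 K.
Without vegetation: g' = 0.1793, ΔT' = 1.7/(1−0.1793) = 2.0714 K.
Change = 2.0714 − 2.3523 = -0.28 K.

-0.28 K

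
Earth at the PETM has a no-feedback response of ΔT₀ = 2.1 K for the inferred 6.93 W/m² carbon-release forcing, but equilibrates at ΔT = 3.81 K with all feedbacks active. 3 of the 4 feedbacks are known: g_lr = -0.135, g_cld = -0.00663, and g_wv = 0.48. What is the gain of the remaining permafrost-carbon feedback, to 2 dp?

0.11

Amplification A = ΔT/ΔT₀ = 3.81/2.1 = 1.814.
Total gain g = 1 − 1/A = 1 − 1/1.814 = 0.4487.
Known gains sum to -0.135 − 0.00663 + 0.48 = 0.33837.
g_pf = 0.4487 − 0.33837 = 0.11.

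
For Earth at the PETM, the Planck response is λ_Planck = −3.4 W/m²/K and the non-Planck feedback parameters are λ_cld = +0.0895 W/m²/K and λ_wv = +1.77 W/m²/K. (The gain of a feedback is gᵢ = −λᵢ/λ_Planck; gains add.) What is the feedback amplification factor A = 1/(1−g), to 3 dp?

Convert to gains: g_cld = 0.0895/3.4 = 0.02632; g_wv = 1.77/3.4 = 0.5206.
Total gain g = 0.54692.
A = 1/(1 − 0.54692) = 2.207.

2.207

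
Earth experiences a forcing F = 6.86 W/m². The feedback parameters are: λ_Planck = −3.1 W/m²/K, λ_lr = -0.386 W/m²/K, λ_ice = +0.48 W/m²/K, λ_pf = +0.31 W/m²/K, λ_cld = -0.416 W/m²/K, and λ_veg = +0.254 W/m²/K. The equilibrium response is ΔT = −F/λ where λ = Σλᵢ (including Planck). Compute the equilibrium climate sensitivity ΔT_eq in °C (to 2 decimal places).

Net feedback parameter λ = (−3.1) + (-0.386) + (+0.48) + (+0.31) + (-0.416) + (+0.254) = -2.858 W/m²/K.
ΔT = −F/λ = −6.86/(-2.858) = 2.40 °C.

2.40 °C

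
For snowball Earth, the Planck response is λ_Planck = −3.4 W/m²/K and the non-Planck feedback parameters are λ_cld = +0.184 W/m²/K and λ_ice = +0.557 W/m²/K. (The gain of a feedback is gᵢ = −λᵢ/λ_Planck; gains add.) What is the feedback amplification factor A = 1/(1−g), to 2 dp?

Convert to gains: g_cld = 0.184/3.4 = 0.05412; g_ice = 0.557/3.4 = 0.1638.
Total gain g = 0.21792.
A = 1/(1 − 0.21792) = 1.28.

1.28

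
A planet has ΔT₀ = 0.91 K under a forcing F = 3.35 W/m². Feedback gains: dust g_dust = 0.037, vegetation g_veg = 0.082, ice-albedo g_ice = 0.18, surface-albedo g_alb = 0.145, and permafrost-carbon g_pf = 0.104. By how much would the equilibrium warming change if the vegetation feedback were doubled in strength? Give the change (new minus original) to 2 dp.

Original: g = 0.548, ΔT = 0.91/(1−0.548) = 2.0133 K.
With doubled vegetation: g' = 0.63, ΔT' = 0.91/(1−0.63) = 2.4595 K.
Change = 2.4595 − 2.0133 = 0.45 K.

0.45 K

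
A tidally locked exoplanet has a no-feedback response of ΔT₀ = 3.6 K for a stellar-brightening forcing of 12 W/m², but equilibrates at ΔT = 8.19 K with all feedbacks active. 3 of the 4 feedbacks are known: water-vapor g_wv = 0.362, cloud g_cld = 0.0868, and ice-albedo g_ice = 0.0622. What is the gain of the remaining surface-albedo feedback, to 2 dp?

Amplification A = ΔT/ΔT₀ = 8.19/3.6 = 2.275.
Total gain g = 1 − 1/A = 1 − 1/2.275 = 0.5604.
Known gains sum to 0.362 + 0.0868 + 0.0622 = 0.511.
g_alb = 0.5604 − 0.511 = 0.05.

0.05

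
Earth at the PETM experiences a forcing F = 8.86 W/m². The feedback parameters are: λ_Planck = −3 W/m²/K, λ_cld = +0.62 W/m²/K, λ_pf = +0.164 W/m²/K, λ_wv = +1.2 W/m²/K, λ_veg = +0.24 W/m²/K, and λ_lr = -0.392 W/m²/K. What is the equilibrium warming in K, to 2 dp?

7.59 K

Net feedback parameter λ = (−3) + (+0.62) + (+0.164) + (+1.2) + (+0.24) + (-0.392) = -1.168 W/m²/K.
ΔT = −F/λ = −8.86/(-1.168) = 7.59 K.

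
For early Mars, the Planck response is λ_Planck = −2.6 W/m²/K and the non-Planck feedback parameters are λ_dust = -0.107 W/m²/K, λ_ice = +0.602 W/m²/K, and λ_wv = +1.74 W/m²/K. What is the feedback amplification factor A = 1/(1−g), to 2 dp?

Convert to gains: g_dust = -0.107/2.6 = -0.04115; g_ice = 0.602/2.6 = 0.2315; g_wv = 1.74/2.6 = 0.6692.
Total gain g = 0.85955.
A = 1/(1 − 0.85955) = 7.12.

7.12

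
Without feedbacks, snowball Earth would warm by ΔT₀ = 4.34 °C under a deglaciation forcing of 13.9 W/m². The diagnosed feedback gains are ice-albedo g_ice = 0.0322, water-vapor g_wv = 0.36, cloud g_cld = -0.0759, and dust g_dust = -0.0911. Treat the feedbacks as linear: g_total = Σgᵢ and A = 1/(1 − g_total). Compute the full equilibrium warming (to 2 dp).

Total gain g = 0.0322 + 0.36 − 0.0759 − 0.0911 = 0.2252.
Amplification A = 1/(1 − 0.2252) = 1.291.
ΔT = 4.34 × 1.291 = 5.60 °C.

5.60 °C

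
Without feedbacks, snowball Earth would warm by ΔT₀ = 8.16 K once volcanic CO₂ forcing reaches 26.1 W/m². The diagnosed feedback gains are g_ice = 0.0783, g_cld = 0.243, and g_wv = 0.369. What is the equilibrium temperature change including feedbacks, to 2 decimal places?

26.35 K

Total gain g = 0.0783 + 0.243 + 0.369 = 0.6903.
Amplification A = 1/(1 − 0.6903) = 3.229.
ΔT = 8.16 × 3.229 = 26.35 K.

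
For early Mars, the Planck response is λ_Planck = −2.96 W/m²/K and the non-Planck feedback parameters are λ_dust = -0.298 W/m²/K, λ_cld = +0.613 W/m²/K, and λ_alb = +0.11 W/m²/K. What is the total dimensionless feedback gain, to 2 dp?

0.14

Convert to gains: g_dust = -0.298/2.96 = -0.1007; g_cld = 0.613/2.96 = 0.2071; g_alb = 0.11/2.96 = 0.03716.
Total gain g = 0.14356.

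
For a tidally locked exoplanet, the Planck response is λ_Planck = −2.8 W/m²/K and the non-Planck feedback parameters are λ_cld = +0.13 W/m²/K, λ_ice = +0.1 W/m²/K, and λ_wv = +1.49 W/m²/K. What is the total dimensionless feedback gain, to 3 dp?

Convert to gains: g_cld = 0.13/2.8 = 0.04643; g_ice = 0.1/2.8 = 0.03571; g_wv = 1.49/2.8 = 0.5321.
Total gain g = 0.61424.

0.614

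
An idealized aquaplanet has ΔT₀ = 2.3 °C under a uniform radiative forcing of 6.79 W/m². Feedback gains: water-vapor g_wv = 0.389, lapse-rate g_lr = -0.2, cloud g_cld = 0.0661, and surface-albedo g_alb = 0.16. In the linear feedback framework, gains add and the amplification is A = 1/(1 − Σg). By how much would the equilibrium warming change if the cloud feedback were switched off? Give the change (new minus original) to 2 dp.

-0.40 °C

Original: g = 0.4151, ΔT = 2.3/(1−0.4151) = 3.9323 °C.
Without cloud: g' = 0.349, ΔT' = 2.3/(1−0.349) = 3.5330 °C.
Change = 3.5330 − 3.9323 = -0.40 °C.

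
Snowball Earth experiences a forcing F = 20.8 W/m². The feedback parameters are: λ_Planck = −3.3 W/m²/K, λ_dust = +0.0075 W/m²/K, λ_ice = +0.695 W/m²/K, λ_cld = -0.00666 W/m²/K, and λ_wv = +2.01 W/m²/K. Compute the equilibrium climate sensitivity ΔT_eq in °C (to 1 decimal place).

35.0 °C

Net feedback parameter λ = (−3.3) + (+0.0075) + (+0.695) + (-0.00666) + (+2.01) = -0.59416 W/m²/K.
ΔT = −F/λ = −20.8/(-0.59416) = 35.0 °C.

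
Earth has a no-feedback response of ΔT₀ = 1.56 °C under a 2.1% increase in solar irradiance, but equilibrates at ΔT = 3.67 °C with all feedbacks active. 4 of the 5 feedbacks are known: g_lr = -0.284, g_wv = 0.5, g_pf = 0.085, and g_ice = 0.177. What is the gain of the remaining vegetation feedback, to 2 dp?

Amplification A = ΔT/ΔT₀ = 3.67/1.56 = 2.353.
Total gain g = 1 − 1/A = 1 − 1/2.353 = 0.575.
Known gains sum to -0.284 + 0.5 + 0.085 + 0.177 = 0.478.
g_veg = 0.575 − 0.478 = 0.10.

0.10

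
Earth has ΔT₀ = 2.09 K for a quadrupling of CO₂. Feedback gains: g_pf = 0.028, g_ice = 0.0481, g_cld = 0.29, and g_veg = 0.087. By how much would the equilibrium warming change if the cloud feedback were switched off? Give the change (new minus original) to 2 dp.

-1.32 K

Original: g = 0.4531, ΔT = 2.09/(1−0.4531) = 3.8215 K.
Without cloud: g' = 0.1631, ΔT' = 2.09/(1−0.1631) = 2.4973 K.
Change = 2.4973 − 3.8215 = -1.32 K.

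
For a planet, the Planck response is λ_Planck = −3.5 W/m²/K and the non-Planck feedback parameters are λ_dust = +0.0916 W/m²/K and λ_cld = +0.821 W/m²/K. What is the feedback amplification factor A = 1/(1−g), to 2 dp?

1.35

Convert to gains: g_dust = 0.0916/3.5 = 0.02617; g_cld = 0.821/3.5 = 0.2346.
Total gain g = 0.26077.
A = 1/(1 − 0.26077) = 1.35.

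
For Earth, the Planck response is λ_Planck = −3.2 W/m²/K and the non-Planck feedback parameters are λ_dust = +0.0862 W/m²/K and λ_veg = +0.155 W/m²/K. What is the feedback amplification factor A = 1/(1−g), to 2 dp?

1.08

Convert to gains: g_dust = 0.0862/3.2 = 0.02694; g_veg = 0.155/3.2 = 0.04844.
Total gain g = 0.07538.
A = 1/(1 − 0.07538) = 1.08.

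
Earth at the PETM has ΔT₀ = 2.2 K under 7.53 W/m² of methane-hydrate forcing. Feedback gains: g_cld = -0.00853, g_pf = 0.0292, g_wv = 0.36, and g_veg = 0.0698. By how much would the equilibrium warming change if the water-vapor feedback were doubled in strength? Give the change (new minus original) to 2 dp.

Original: g = 0.45047, ΔT = 2.2/(1−0.45047) = 4.0034 K.
With doubled water-vapor: g' = 0.81047, ΔT' = 2.2/(1−0.81047) = 11.6077 K.
Change = 11.6077 − 4.0034 = 7.60 K.

7.60 K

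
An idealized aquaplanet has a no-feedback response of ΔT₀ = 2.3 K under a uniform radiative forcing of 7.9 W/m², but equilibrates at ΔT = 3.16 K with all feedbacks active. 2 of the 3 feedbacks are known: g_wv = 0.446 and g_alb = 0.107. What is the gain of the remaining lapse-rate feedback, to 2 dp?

Amplification A = ΔT/ΔT₀ = 3.16/2.3 = 1.374.
Total gain g = 1 − 1/A = 1 − 1/1.374 = 0.2722.
Known gains sum to 0.446 + 0.107 = 0.553.
g_lr = 0.2722 − 0.553 = -0.28.

-0.28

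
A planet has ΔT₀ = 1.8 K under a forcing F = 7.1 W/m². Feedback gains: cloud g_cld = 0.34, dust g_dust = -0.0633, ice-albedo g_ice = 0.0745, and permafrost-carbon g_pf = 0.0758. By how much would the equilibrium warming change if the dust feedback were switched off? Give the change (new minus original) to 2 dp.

Original: g = 0.427, ΔT = 1.8/(1−0.427) = 3.1414 K.
Without dust: g' = 0.4903, ΔT' = 1.8/(1−0.4903) = 3.5315 K.
Change = 3.5315 − 3.1414 = 0.39 K.

0.39 K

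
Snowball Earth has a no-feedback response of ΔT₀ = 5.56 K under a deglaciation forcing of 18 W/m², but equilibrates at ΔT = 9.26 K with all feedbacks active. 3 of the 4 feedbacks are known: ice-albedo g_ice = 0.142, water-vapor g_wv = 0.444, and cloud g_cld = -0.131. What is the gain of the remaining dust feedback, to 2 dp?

Amplification A = ΔT/ΔT₀ = 9.26/5.56 = 1.665.
Total gain g = 1 − 1/A = 1 − 1/1.665 = 0.3994.
Known gains sum to 0.142 + 0.444 − 0.131 = 0.455.
g_dust = 0.3994 − 0.455 = -0.06.

-0.06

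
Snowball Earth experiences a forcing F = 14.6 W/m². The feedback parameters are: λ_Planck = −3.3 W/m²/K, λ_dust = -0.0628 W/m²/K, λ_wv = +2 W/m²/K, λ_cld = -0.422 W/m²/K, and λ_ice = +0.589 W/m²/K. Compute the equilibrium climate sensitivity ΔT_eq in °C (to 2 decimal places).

Net feedback parameter λ = (−3.3) + (-0.0628) + (+2) + (-0.422) + (+0.589) = -1.1958 W/m²/K.
ΔT = −F/λ = −14.6/(-1.1958) = 12.21 °C.

12.21 °C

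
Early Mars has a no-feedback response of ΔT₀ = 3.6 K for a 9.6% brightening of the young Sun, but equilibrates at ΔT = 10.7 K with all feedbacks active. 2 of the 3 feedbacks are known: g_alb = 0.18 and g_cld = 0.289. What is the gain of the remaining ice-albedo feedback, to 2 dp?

0.19

Amplification A = ΔT/ΔT₀ = 10.7/3.6 = 2.972.
Total gain g = 1 − 1/A = 1 − 1/2.972 = 0.6635.
Known gains sum to 0.18 + 0.289 = 0.469.
g_ice = 0.6635 − 0.469 = 0.19.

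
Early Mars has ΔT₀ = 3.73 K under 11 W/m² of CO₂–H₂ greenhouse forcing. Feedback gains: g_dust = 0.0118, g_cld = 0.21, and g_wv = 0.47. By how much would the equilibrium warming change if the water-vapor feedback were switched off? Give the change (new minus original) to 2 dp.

-7.31 K

Original: g = 0.6918, ΔT = 3.73/(1−0.6918) = 12.1025 K.
Without water-vapor: g' = 0.2218, ΔT' = 3.73/(1−0.2218) = 4.7931 K.
Change = 4.7931 − 12.1025 = -7.31 K.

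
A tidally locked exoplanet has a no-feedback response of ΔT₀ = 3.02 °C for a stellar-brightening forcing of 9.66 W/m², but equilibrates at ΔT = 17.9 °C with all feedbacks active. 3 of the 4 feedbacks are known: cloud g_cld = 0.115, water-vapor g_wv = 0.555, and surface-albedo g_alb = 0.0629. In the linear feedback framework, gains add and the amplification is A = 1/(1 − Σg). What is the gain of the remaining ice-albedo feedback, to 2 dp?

Amplification A = ΔT/ΔT₀ = 17.9/3.02 = 5.927.
Total gain g = 1 − 1/A = 1 − 1/5.927 = 0.8313.
Known gains sum to 0.115 + 0.555 + 0.0629 = 0.7329.
g_ice = 0.8313 − 0.7329 = 0.10.

0.10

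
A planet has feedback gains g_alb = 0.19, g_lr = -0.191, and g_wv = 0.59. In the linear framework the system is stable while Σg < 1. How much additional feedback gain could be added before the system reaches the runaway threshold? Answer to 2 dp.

0.41

Current total gain = 0.19 − 0.191 + 0.59 = 0.589.
Margin to runaway = 1 − 0.589 = 0.41.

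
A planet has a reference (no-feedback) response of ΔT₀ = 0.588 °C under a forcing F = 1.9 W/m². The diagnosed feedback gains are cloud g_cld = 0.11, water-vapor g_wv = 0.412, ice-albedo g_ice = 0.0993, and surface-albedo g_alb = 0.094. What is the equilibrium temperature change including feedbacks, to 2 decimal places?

Total gain g = 0.11 + 0.412 + 0.0993 + 0.094 = 0.7153.
Amplification A = 1/(1 − 0.7153) = 3.512.
ΔT = 0.588 × 3.512 = 2.07 °C.

2.07 °C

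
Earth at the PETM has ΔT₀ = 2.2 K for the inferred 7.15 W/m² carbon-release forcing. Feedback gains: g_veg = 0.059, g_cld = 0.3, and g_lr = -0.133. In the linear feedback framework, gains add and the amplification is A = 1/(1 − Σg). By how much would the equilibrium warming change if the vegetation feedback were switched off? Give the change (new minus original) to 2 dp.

-0.20 K

Original: g = 0.226, ΔT = 2.2/(1−0.226) = 2.8424 K.
Without vegetation: g' = 0.167, ΔT' = 2.2/(1−0.167) = 2.6411 K.
Change = 2.6411 − 2.8424 = -0.20 K.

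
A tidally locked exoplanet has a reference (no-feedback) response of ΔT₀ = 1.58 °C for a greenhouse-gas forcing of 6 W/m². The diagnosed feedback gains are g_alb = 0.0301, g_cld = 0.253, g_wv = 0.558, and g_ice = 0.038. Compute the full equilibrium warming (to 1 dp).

13.1 °C

Total gain g = 0.0301 + 0.253 + 0.558 + 0.038 = 0.8791.
Amplification A = 1/(1 − 0.8791) = 8.271.
ΔT = 1.58 × 8.271 = 13.1 °C.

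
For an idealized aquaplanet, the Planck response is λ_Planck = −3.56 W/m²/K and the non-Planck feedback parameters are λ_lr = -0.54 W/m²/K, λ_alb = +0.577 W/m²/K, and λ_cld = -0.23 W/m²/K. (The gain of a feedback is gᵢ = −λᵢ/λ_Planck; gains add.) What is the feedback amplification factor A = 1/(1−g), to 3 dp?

Convert to gains: g_lr = -0.54/3.56 = -0.1517; g_alb = 0.577/3.56 = 0.1621; g_cld = -0.23/3.56 = -0.06461.
Total gain g = -0.05421.
A = 1/(1 + 0.05421) = 0.949.

0.949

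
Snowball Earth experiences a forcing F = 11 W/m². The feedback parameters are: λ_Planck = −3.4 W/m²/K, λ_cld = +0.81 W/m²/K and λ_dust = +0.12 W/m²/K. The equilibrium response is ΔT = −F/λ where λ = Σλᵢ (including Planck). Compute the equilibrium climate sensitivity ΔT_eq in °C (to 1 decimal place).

Net feedback parameter λ = (−3.4) + (+0.81) + (+0.12) = -2.47 W/m²/K.
ΔT = −F/λ = −11/(-2.47) = 4.5 °C.

4.5 °C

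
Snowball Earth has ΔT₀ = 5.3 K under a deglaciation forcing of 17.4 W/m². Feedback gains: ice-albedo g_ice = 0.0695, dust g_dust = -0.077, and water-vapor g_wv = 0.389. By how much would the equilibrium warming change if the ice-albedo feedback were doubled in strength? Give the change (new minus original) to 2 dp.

Original: g = 0.3815, ΔT = 5.3/(1−0.3815) = 8.5691 K.
With doubled ice-albedo: g' = 0.451, ΔT' = 5.3/(1−0.451) = 9.6539 K.
Change = 9.6539 − 8.5691 = 1.08 K.

1.08 K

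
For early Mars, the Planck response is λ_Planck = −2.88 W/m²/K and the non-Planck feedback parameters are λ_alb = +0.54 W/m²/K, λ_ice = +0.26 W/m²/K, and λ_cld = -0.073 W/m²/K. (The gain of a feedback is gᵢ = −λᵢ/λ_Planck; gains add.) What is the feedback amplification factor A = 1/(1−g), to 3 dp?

Convert to gains: g_alb = 0.54/2.88 = 0.1875; g_ice = 0.26/2.88 = 0.09028; g_cld = -0.073/2.88 = -0.02535.
Total gain g = 0.25243.
A = 1/(1 − 0.25243) = 1.338.

1.338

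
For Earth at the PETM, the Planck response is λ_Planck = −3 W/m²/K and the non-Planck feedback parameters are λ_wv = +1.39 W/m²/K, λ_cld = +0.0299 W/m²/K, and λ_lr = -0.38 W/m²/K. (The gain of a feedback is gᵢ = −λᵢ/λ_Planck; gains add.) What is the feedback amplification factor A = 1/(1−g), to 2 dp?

1.53

Convert to gains: g_wv = 1.39/3 = 0.4633; g_cld = 0.0299/3 = 0.009967; g_lr = -0.38/3 = -0.1267.
Total gain g = 0.346567.
A = 1/(1 − 0.346567) = 1.53.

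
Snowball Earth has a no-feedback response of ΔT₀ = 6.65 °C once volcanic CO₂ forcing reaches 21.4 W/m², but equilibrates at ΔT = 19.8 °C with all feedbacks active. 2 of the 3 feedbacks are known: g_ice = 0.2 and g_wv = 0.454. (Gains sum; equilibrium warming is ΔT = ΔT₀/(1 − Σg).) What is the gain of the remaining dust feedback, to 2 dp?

Amplification A = ΔT/ΔT₀ = 19.8/6.65 = 2.977.
Total gain g = 1 − 1/A = 1 − 1/2.977 = 0.6641.
Known gains sum to 0.2 + 0.454 = 0.654.
g_dust = 0.6641 − 0.654 = 0.01.

0.01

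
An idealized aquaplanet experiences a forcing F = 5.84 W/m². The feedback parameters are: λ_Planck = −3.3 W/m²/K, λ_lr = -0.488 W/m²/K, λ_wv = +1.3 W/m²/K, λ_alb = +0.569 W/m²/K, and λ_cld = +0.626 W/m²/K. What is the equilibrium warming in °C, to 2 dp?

Net feedback parameter λ = (−3.3) + (-0.488) + (+1.3) + (+0.569) + (+0.626) = -1.293 W/m²/K.
ΔT = −F/λ = −5.84/(-1.293) = 4.52 °C.

4.52 °C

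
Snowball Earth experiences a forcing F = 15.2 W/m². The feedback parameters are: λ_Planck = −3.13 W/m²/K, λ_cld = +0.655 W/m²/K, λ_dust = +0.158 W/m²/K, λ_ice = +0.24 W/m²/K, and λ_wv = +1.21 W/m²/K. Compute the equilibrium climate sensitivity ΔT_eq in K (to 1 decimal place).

17.5 K

Net feedback parameter λ = (−3.13) + (+0.655) + (+0.158) + (+0.24) + (+1.21) = -0.867 W/m²/K.
ΔT = −F/λ = −15.2/(-0.867) = 17.5 K.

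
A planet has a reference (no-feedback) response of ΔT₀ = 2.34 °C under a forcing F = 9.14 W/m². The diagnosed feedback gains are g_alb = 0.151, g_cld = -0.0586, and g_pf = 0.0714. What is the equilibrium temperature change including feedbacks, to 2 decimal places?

Total gain g = 0.151 − 0.0586 + 0.0714 = 0.1638.
Amplification A = 1/(1 − 0.1638) = 1.196.
ΔT = 2.34 × 1.196 = 2.80 °C.

2.80 °C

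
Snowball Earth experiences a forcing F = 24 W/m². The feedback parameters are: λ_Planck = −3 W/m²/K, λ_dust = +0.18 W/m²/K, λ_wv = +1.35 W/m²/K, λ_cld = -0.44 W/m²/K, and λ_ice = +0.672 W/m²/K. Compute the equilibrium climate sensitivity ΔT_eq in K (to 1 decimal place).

Net feedback parameter λ = (−3) + (+0.18) + (+1.35) + (-0.44) + (+0.672) = -1.238 W/m²/K.
ΔT = −F/λ = −24/(-1.238) = 19.4 K.

19.4 K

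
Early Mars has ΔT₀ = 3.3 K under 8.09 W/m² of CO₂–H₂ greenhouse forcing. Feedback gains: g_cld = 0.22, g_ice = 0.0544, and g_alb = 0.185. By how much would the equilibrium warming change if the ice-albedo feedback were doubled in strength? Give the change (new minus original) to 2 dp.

0.68 K

Original: g = 0.4594, ΔT = 3.3/(1−0.4594) = 6.1043 K.
With doubled ice-albedo: g' = 0.5138, ΔT' = 3.3/(1−0.5138) = 6.7873 K.
Change = 6.7873 − 6.1043 = 0.68 K.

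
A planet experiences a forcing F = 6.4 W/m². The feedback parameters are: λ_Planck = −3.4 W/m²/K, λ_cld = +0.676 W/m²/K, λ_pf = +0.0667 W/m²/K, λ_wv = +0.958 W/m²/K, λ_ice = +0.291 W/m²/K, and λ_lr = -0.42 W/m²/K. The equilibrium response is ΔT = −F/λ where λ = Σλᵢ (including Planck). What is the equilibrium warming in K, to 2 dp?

3.50 K

Net feedback parameter λ = (−3.4) + (+0.676) + (+0.0667) + (+0.958) + (+0.291) + (-0.42) = -1.8283 W/m²/K.
ΔT = −F/λ = −6.4/(-1.8283) = 3.50 K.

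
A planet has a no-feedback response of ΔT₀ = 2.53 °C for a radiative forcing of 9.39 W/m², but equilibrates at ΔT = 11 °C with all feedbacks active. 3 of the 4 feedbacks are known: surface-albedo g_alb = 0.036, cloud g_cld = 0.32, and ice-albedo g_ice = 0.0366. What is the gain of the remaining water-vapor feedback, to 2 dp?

0.38

Amplification A = ΔT/ΔT₀ = 11/2.53 = 4.348.
Total gain g = 1 − 1/A = 1 − 1/4.348 = 0.77.
Known gains sum to 0.036 + 0.32 + 0.0366 = 0.3926.
g_wv = 0.77 − 0.3926 = 0.38.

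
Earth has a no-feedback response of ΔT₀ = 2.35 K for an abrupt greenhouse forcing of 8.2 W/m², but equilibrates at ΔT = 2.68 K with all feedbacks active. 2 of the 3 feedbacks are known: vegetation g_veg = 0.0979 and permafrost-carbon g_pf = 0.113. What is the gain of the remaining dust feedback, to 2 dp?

-0.09

Amplification A = ΔT/ΔT₀ = 2.68/2.35 = 1.14.
Total gain g = 1 − 1/A = 1 − 1/1.14 = 0.1228.
Known gains sum to 0.0979 + 0.113 = 0.2109.
g_dust = 0.1228 − 0.2109 = -0.09.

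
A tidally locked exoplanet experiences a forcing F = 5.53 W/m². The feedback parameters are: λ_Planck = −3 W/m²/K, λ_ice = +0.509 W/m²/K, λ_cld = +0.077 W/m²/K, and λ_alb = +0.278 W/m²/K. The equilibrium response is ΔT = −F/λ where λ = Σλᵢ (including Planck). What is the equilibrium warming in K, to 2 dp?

2.59 K

Net feedback parameter λ = (−3) + (+0.509) + (+0.077) + (+0.278) = -2.136 W/m²/K.
ΔT = −F/λ = −5.53/(-2.136) = 2.59 K.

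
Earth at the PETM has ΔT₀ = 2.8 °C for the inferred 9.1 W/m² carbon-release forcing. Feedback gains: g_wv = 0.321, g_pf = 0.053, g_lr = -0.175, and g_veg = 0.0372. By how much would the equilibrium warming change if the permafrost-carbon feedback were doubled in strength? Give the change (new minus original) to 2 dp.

0.27 °C

Original: g = 0.2362, ΔT = 2.8/(1−0.2362) = 3.6659 °C.
With doubled permafrost-carbon: g' = 0.2892, ΔT' = 2.8/(1−0.2892) = 3.9392 °C.
Change = 3.9392 − 3.6659 = 0.27 °C.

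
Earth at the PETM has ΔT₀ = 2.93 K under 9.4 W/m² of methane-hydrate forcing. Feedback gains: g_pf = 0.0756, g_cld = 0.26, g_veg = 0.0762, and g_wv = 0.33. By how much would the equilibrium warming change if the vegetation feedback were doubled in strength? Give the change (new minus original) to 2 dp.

4.75 K

Original: g = 0.7418, ΔT = 2.93/(1−0.7418) = 11.3478 K.
With doubled vegetation: g' = 0.818, ΔT' = 2.93/(1−0.818) = 16.0989 K.
Change = 16.0989 − 11.3478 = 4.75 K.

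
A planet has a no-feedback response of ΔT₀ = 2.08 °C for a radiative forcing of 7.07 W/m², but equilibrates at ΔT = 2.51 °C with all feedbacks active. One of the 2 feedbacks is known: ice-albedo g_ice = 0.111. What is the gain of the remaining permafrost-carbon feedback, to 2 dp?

0.06

Amplification A = ΔT/ΔT₀ = 2.51/2.08 = 1.207.
Total gain g = 1 − 1/A = 1 − 1/1.207 = 0.1715.
The known gain is 0.111.
g_pf = 0.1715 − 0.111 = 0.06.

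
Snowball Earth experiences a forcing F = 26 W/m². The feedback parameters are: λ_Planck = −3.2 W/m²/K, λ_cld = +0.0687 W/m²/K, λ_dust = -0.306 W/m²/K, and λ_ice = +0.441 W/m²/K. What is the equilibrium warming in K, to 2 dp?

Net feedback parameter λ = (−3.2) + (+0.0687) + (-0.306) + (+0.441) = -2.9963 W/m²/K.
ΔT = −F/λ = −26/(-2.9963) = 8.68 K.

8.68 K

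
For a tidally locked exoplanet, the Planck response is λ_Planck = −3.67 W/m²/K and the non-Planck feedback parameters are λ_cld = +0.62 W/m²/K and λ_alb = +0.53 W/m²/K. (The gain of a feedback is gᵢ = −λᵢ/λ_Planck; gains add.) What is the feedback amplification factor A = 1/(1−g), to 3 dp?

Convert to gains: g_cld = 0.62/3.67 = 0.1689; g_alb = 0.53/3.67 = 0.1444.
Total gain g = 0.3133.
A = 1/(1 − 0.3133) = 1.456.

1.456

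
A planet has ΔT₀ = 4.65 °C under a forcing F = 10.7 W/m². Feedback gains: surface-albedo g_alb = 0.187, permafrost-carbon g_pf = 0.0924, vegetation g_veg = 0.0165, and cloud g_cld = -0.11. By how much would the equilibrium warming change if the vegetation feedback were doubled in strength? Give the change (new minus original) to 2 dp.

Original: g = 0.1859, ΔT = 4.65/(1−0.1859) = 5.7118 °C.
With doubled vegetation: g' = 0.2024, ΔT' = 4.65/(1−0.2024) = 5.8300 °C.
Change = 5.8300 − 5.7118 = 0.12 °C.

0.12 °C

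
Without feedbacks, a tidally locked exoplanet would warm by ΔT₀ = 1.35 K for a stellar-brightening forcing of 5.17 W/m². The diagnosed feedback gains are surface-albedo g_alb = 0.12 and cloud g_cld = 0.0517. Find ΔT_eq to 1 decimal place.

Total gain g = 0.12 + 0.0517 = 0.1717.
Amplification A = 1/(1 − 0.1717) = 1.207.
ΔT = 1.35 × 1.207 = 1.6 K.

1.6 K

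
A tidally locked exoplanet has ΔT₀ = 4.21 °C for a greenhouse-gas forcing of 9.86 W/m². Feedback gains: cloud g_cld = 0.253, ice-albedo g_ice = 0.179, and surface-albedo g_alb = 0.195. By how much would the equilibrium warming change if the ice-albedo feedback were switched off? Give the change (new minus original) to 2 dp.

Original: g = 0.627, ΔT = 4.21/(1−0.627) = 11.2869 °C.
Without ice-albedo: g' = 0.448, ΔT' = 4.21/(1−0.448) = 7.6268 °C.
Change = 7.6268 − 11.2869 = -3.66 °C.

-3.66 °C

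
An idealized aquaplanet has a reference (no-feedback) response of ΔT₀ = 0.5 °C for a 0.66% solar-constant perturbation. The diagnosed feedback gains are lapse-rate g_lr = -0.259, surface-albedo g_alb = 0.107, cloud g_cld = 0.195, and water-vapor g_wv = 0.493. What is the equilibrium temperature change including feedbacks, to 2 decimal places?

Total gain g = -0.259 + 0.107 + 0.195 + 0.493 = 0.536.
Amplification A = 1/(1 − 0.536) = 2.155.
ΔT = 0.5 × 2.155 = 1.08 °C.

1.08 °C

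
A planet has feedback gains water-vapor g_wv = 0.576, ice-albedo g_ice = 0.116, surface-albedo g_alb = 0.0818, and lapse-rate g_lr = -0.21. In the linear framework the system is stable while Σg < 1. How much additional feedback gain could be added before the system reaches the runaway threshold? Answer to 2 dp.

0.44

Current total gain = 0.576 + 0.116 + 0.0818 − 0.21 = 0.5638.
Margin to runaway = 1 − 0.5638 = 0.44.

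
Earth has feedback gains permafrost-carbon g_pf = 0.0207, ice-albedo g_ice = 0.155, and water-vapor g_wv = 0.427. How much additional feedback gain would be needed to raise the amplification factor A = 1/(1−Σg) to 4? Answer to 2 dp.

Current total gain = 0.6027.
Target gain for A = 4: g* = 1 − 1/4 = 0.75.
Additional gain needed = 0.75 − 0.6027 = 0.15.

0.15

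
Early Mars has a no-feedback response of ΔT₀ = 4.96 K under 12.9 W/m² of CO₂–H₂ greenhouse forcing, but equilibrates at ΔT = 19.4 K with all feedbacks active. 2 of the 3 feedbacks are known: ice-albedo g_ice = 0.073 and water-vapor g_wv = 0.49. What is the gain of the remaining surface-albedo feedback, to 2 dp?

Amplification A = ΔT/ΔT₀ = 19.4/4.96 = 3.911.
Total gain g = 1 − 1/A = 1 − 1/3.911 = 0.7443.
Known gains sum to 0.073 + 0.49 = 0.563.
g_alb = 0.7443 − 0.563 = 0.18.

0.18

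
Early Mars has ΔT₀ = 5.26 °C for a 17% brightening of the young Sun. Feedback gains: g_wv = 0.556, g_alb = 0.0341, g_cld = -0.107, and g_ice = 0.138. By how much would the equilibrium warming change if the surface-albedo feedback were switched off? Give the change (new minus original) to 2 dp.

-1.15 °C

Original: g = 0.6211, ΔT = 5.26/(1−0.6211) = 13.8823 °C.
Without surface-albedo: g' = 0.587, ΔT' = 5.26/(1−0.587) = 12.7361 °C.
Change = 12.7361 − 13.8823 = -1.15 °C.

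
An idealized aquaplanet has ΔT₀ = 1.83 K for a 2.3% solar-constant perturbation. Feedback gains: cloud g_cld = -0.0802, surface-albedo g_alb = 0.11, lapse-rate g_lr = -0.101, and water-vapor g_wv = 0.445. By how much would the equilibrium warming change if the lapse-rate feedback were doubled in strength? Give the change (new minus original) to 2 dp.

-0.41 K

Original: g = 0.3738, ΔT = 1.83/(1−0.3738) = 2.9224 K.
With doubled lapse-rate: g' = 0.2728, ΔT' = 1.83/(1−0.2728) = 2.5165 K.
Change = 2.5165 − 2.9224 = -0.41 K.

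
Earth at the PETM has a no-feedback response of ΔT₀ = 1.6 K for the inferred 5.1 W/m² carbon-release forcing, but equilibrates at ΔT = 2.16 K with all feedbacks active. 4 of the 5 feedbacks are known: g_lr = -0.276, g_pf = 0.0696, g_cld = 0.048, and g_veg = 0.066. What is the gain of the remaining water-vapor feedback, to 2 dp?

Amplification A = ΔT/ΔT₀ = 2.16/1.6 = 1.35.
Total gain g = 1 − 1/A = 1 − 1/1.35 = 0.2593.
Known gains sum to -0.276 + 0.0696 + 0.048 + 0.066 = -0.0924.
g_wv = 0.2593 + 0.0924 = 0.35.

0.35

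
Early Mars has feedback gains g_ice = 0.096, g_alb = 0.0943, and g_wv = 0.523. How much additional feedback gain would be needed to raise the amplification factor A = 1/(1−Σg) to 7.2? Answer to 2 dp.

0.15

Current total gain = 0.7133.
Target gain for A = 7.2: g* = 1 − 1/7.2 = 0.8611.
Additional gain needed = 0.8611 − 0.7133 = 0.15.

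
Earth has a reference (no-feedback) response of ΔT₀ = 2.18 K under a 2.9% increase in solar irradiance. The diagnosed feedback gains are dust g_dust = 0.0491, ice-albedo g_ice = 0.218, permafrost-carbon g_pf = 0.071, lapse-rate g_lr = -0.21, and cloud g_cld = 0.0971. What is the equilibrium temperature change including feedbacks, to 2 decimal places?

2.81 K

Total gain g = 0.0491 + 0.218 + 0.071 − 0.21 + 0.0971 = 0.2252.
Amplification A = 1/(1 − 0.2252) = 1.291.
ΔT = 2.18 × 1.291 = 2.81 K.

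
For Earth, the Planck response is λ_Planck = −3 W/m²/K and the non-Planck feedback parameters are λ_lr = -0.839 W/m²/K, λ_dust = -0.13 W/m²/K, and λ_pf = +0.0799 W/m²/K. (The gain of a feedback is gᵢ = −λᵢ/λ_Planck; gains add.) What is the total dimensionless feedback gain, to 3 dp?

-0.296

Convert to gains: g_lr = -0.839/3 = -0.2797; g_dust = -0.13/3 = -0.04333; g_pf = 0.0799/3 = 0.02663.
Total gain g = -0.2964.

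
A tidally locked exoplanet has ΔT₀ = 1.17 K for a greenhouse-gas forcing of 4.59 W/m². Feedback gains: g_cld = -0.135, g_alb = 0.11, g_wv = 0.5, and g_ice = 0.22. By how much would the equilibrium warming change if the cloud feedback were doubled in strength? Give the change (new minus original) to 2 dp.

Original: g = 0.695, ΔT = 1.17/(1−0.695) = 3.8361 K.
With doubled cloud: g' = 0.56, ΔT' = 1.17/(1−0.56) = 2.6591 K.
Change = 2.6591 − 3.8361 = -1.18 K.

-1.18 K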